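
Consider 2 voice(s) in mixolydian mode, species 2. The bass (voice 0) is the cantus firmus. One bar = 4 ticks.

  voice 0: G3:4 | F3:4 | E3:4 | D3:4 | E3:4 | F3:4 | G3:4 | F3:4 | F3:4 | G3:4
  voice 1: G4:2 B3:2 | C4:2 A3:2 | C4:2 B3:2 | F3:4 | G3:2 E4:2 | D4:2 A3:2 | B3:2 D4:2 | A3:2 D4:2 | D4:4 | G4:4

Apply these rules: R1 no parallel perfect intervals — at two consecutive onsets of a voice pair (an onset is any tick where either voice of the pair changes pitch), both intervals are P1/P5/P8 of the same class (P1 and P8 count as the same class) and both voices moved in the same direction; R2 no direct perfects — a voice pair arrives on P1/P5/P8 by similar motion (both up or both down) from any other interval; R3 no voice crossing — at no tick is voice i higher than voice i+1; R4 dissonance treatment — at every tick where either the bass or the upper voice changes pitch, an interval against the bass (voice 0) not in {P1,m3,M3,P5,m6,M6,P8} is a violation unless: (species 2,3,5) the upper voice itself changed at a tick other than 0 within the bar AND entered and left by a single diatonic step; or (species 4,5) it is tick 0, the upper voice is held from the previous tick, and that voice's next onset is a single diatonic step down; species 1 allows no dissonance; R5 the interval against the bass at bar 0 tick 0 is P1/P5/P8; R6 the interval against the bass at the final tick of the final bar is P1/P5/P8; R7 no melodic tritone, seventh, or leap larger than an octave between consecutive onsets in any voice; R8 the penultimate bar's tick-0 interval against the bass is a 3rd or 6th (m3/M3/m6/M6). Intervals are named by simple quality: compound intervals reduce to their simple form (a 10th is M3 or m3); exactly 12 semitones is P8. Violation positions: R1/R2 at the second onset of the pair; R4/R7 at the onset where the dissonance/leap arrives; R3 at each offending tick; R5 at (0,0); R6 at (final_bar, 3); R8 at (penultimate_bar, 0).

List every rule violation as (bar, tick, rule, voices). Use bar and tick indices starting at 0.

bar 0: v0=G3 v1=G4 downbeat P8
bar 1: v0=F3 v1=C4 downbeat P5
bar 2: v0=E3 v1=C4 downbeat m6
bar 3: v0=D3 v1=F3 downbeat m3
bar 4: v0=E3 v1=G3 downbeat m3
bar 5: v0=F3 v1=D4 downbeat M6
bar 6: v0=G3 v1=B3 downbeat M3
bar 7: v0=F3 v1=A3 downbeat M3
bar 8: v0=F3 v1=D4 downbeat M6
bar 9: v0=G3 v1=G4 downbeat P8
  -> R7 @ bar 3 tick 0 v(1,): B3->F3 leap 6st
  -> R2 @ bar 9 tick 0 v(0, 1): F3/D4 M6 -> G3/G4 P8 similar

(3, 0, R7, (1,))
(9, 0, R2, (0, 1))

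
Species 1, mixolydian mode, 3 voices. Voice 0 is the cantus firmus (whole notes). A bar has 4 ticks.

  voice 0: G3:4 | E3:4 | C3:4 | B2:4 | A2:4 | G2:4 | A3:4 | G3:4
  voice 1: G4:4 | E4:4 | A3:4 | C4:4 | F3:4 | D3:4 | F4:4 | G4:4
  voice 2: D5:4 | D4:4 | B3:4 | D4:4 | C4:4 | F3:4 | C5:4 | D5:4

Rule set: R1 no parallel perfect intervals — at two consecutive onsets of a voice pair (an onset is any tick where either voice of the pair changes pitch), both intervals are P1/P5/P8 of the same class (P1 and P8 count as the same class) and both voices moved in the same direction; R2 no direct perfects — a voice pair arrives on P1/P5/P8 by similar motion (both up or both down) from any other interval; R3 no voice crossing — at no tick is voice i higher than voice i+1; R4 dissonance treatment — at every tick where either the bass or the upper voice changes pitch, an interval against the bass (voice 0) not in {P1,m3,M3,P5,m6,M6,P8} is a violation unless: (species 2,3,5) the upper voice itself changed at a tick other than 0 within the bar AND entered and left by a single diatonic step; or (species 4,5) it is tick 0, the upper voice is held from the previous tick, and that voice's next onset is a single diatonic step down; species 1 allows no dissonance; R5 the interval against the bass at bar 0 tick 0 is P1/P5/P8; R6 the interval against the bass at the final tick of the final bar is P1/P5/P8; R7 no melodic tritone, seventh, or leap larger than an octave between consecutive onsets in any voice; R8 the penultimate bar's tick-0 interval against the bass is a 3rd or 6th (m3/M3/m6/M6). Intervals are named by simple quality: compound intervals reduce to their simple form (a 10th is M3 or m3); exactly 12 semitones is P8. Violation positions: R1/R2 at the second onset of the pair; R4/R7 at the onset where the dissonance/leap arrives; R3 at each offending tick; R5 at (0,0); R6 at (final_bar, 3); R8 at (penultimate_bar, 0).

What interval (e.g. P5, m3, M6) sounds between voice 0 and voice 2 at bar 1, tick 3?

m7

voice 0=E3 voice 2=D4 -> m7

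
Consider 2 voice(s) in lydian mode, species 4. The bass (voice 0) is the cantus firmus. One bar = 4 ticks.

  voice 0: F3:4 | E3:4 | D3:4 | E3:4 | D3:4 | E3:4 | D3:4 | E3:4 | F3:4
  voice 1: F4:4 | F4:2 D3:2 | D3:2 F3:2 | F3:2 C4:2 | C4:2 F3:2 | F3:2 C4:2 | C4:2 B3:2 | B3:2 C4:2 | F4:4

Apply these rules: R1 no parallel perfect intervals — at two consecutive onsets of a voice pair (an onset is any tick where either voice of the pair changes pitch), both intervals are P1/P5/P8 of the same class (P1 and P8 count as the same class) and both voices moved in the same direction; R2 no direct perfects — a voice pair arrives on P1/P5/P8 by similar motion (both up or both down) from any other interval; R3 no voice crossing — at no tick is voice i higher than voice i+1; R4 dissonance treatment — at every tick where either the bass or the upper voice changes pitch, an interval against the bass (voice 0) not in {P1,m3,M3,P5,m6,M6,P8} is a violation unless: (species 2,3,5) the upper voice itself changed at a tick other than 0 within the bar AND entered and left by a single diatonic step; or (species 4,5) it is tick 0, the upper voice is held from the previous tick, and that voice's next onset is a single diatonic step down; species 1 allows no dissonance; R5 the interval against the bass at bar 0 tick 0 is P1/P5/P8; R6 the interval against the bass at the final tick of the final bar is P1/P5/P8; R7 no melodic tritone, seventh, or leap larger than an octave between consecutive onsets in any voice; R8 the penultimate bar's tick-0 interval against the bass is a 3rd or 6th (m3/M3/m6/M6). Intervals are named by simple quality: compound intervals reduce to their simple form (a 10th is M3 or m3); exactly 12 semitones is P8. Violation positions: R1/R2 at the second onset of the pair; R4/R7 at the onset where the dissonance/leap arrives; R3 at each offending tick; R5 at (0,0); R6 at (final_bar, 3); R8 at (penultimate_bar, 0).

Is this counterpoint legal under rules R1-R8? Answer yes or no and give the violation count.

bar 0: v0=F3 v1=F4 (P8)
bar 1: v0=E3 v1=F4 (m2)
bar 2: v0=D3 v1=D3 (P1)
bar 3: v0=E3 v1=F3 (m2)
bar 4: v0=D3 v1=C4 (m7)
bar 5: v0=E3 v1=F3 (m2)
bar 6: v0=D3 v1=C4 (m7)
bar 7: v0=E3 v1=B3 (P5)
bar 8: v0=F3 v1=F4 (P8)
  R4 @ bar1.0: E3/F4 m2 untreated
  R3 @ bar1.2: E3 above D3
  R4 @ bar1.2: E3/D3 M2 untreated
  R7 @ bar1.2: F4->D3 leap 15st
  R3 @ bar1.3: E3 above D3
  R4 @ bar3.0: E3/F3 m2 untreated
  R4 @ bar4.0: D3/C4 m7 untreated
  R4 @ bar5.0: E3/F3 m2 untreated
  R8 @ bar7.0: penult P5 not 3rd/6th
  R2 @ bar8.0: E3/C4 m6 -> F3/F4 P8 similar

No (10 violations)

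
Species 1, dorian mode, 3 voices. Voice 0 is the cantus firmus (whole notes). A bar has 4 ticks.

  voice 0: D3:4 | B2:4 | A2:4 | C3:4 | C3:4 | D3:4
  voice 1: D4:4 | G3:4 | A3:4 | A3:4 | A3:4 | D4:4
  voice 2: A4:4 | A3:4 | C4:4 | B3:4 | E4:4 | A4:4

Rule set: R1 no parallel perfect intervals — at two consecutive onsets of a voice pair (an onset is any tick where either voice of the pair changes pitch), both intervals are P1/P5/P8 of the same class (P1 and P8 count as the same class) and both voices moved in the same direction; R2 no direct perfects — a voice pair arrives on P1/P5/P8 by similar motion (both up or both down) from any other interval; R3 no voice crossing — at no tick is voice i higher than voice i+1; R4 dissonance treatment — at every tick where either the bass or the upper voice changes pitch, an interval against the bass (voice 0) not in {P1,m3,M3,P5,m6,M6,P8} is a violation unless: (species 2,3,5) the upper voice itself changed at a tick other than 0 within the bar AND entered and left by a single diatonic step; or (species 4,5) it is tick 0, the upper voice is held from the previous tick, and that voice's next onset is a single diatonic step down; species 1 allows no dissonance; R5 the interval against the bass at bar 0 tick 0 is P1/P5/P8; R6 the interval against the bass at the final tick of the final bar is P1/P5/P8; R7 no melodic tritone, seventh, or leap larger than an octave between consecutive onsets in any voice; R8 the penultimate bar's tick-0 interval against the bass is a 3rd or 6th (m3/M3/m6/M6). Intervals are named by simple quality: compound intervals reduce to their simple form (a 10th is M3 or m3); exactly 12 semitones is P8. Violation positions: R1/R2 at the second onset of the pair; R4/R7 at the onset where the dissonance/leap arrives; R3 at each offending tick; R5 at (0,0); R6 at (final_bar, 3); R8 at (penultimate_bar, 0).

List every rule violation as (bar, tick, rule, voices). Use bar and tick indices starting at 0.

(1, 0, R4, (0, 2))
(3, 0, R4, (0, 2))
(5, 0, R1, (1, 2))
(5, 0, R2, (0, 1))
(5, 0, R2, (0, 2))

bar 0: v0=D3 v1=D4 v2=A4 downbeat P5
bar 1: v0=B2 v1=G3 v2=A3 downbeat m7
bar 2: v0=A2 v1=A3 v2=C4 downbeat m3
bar 3: v0=C3 v1=A3 v2=B3 downbeat M7
bar 4: v0=C3 v1=A3 v2=E4 downbeat M3
bar 5: v0=D3 v1=D4 v2=A4 downbeat P5
  -> R4 @ bar 1 tick 0 v(0, 2): B2/A3 m7 untreated
  -> R4 @ bar 3 tick 0 v(0, 2): C3/B3 M7 untreated
  -> R1 @ bar 5 tick 0 v(1, 2): A3/E4 P5 -> D4/A4 P5 similar
  -> R2 @ bar 5 tick 0 v(0, 1): C3/A3 M6 -> D3/D4 P8 similar
  -> R2 @ bar 5 tick 0 v(0, 2): C3/E4 M3 -> D3/A4 P5 similar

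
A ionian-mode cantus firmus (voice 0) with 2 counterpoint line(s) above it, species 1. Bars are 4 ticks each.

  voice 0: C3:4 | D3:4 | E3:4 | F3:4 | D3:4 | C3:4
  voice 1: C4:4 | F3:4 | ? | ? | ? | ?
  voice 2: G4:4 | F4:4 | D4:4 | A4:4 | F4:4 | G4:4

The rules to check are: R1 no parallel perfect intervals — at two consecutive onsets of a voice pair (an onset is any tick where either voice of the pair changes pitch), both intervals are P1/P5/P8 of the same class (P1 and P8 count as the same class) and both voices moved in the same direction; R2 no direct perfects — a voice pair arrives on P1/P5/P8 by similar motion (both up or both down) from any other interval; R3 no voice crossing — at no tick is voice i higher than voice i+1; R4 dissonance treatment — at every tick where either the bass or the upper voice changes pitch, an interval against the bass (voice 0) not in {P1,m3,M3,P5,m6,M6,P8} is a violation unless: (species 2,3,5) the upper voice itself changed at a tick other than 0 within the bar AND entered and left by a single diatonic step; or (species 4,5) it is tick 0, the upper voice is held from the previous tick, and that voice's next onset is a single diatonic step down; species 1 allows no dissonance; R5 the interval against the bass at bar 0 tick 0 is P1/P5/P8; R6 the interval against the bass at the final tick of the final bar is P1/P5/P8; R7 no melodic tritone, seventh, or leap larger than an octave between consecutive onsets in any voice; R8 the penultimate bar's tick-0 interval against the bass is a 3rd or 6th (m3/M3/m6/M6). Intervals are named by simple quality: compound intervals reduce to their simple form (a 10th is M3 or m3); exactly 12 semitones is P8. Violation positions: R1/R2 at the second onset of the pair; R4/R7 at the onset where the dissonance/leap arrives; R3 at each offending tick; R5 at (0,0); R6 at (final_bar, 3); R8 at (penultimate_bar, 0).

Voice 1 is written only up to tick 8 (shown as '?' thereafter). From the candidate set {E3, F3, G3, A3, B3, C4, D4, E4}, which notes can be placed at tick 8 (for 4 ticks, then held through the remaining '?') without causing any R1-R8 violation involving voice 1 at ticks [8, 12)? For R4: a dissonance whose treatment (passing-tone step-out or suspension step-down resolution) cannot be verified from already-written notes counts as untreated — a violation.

E3: legal
F3: violates R4
G3: legal
A3: violates R4
B3: violates R2,R7
C4: legal
D4: violates R4
E4: violates R2,R3,R7

{C4, E3, G3}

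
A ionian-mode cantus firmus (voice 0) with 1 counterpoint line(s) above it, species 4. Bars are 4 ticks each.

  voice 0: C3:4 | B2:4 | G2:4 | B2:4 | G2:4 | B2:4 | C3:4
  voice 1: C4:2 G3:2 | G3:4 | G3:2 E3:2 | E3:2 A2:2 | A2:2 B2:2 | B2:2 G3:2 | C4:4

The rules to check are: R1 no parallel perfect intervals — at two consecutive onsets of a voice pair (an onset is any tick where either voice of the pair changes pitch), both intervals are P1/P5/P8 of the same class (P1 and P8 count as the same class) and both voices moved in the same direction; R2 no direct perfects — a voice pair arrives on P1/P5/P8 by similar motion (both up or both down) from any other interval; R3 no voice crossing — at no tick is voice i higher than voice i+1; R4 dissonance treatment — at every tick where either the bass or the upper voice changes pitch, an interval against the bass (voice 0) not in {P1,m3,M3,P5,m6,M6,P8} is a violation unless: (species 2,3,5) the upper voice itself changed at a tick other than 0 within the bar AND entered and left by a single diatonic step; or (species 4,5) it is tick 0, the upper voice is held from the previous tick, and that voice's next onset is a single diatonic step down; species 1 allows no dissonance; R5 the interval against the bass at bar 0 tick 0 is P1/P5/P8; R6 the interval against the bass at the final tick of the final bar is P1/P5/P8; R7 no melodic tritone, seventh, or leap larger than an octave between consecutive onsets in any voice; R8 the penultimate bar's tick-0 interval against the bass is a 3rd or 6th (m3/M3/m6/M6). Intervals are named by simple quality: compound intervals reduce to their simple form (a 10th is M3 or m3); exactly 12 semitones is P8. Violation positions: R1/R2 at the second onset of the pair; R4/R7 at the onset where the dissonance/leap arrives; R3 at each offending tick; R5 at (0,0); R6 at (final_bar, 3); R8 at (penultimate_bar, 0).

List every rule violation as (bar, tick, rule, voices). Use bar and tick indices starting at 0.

bar 0: v0=C3 v1=C4 downbeat P8
bar 1: v0=B2 v1=G3 downbeat m6
bar 2: v0=G2 v1=G3 downbeat P8
bar 3: v0=B2 v1=E3 downbeat P4
bar 4: v0=G2 v1=A2 downbeat M2
bar 5: v0=B2 v1=B2 downbeat P1
bar 6: v0=C3 v1=C4 downbeat P8
  -> R4 @ bar 3 tick 0 v(0, 1): B2/E3 P4 untreated
  -> R3 @ bar 3 tick 2 v(0, 1): B2 above A2
  -> R4 @ bar 3 tick 2 v(0, 1): B2/A2 M2 untreated
  -> R3 @ bar 3 tick 3 v(0, 1): B2 above A2
  -> R4 @ bar 4 tick 0 v(0, 1): G2/A2 M2 untreated
  -> R8 @ bar 5 tick 0 v(0, 1): penult P1 not 3rd/6th
  -> R2 @ bar 6 tick 0 v(0, 1): B2/G3 m6 -> C3/C4 P8 similar

(3, 0, R4, (0, 1))
(3, 2, R3, (0, 1))
(3, 2, R4, (0, 1))
(3, 3, R3, (0, 1))
(4, 0, R4, (0, 1))
(5, 0, R8, (0, 1))
(6, 0, R2, (0, 1))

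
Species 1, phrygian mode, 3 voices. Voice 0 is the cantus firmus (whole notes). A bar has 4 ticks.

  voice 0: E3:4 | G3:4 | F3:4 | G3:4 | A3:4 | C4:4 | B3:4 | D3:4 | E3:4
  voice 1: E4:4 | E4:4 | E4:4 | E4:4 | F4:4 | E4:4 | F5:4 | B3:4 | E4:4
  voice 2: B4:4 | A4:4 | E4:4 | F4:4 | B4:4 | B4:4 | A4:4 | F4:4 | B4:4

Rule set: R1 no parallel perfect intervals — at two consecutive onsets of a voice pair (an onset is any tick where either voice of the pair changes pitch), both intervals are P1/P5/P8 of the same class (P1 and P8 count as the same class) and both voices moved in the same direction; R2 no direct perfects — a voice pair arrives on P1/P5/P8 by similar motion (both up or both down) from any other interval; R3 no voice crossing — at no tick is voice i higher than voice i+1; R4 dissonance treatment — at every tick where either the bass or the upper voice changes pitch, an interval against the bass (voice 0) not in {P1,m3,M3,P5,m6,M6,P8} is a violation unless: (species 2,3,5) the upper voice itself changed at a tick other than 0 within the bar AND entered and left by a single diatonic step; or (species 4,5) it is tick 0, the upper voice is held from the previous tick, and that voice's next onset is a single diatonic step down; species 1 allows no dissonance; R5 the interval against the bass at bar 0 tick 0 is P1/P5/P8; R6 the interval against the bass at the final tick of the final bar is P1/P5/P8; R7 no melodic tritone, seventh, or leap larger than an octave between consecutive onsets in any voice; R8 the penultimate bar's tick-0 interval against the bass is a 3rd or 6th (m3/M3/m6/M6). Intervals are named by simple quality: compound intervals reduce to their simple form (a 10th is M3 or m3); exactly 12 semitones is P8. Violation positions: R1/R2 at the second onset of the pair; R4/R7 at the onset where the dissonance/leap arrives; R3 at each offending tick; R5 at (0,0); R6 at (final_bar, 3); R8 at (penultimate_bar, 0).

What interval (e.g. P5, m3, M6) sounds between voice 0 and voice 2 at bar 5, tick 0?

M7

voice 0=C4 voice 2=B4 -> M7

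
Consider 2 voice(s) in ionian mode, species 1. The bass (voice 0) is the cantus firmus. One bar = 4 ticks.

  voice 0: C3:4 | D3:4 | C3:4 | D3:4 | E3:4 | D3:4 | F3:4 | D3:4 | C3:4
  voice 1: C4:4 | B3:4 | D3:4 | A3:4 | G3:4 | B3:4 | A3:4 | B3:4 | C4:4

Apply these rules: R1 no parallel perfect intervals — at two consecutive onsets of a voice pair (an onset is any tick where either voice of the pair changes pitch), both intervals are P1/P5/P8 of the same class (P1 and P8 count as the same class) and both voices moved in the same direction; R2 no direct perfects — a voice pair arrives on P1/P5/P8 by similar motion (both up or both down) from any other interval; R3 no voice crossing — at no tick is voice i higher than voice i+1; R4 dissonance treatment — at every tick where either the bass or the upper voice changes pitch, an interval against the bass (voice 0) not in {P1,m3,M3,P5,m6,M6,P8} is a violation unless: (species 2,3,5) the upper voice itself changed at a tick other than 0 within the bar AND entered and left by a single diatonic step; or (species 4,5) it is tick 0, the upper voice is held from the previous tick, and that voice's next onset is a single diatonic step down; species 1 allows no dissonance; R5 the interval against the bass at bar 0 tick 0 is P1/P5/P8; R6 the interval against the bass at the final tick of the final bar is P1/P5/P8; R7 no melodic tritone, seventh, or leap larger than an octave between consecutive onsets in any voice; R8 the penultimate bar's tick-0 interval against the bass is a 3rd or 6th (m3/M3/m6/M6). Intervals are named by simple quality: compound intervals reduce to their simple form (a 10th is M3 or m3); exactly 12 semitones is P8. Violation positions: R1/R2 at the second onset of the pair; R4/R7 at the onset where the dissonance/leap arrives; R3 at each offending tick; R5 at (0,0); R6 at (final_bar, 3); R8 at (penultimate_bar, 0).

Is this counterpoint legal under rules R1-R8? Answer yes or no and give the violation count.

bar 0: v0=C3 v1=C4 (P8)
bar 1: v0=D3 v1=B3 (M6)
bar 2: v0=C3 v1=D3 (M2)
bar 3: v0=D3 v1=A3 (P5)
bar 4: v0=E3 v1=G3 (m3)
bar 5: v0=D3 v1=B3 (M6)
bar 6: v0=F3 v1=A3 (M3)
bar 7: v0=D3 v1=B3 (M6)
bar 8: v0=C3 v1=C4 (P8)
  R4 @ bar2.0: C3/D3 M2 untreated
  R2 @ bar3.0: C3/D3 M2 -> D3/A3 P5 similar

No (2 violations)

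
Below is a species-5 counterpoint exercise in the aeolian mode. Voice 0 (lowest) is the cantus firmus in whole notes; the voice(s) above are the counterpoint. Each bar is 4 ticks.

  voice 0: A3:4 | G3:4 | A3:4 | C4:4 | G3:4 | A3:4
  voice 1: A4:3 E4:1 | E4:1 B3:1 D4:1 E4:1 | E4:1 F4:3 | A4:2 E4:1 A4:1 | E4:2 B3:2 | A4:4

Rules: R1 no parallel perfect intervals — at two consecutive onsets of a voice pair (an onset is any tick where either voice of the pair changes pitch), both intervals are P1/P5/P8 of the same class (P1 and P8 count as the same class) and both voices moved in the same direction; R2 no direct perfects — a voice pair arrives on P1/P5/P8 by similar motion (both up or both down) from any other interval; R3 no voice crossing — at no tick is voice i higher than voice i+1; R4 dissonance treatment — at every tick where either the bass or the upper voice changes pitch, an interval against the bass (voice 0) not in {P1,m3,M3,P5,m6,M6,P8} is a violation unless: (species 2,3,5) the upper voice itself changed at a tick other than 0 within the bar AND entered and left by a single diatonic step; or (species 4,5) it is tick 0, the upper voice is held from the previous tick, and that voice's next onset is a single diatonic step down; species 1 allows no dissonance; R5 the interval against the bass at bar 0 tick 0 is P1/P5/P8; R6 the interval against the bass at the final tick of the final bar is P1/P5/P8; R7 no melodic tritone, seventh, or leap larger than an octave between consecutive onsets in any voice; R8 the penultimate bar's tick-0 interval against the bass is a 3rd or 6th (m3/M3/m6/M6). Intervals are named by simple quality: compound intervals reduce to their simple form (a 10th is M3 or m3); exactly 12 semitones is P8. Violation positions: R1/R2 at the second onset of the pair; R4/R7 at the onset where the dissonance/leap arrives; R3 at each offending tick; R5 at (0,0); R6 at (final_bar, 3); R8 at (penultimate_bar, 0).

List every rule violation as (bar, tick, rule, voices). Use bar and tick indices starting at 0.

bar 0: v0=A3 v1=A4 downbeat P8
bar 1: v0=G3 v1=E4 downbeat M6
bar 2: v0=A3 v1=E4 downbeat P5
bar 3: v0=C4 v1=A4 downbeat M6
bar 4: v0=G3 v1=E4 downbeat M6
bar 5: v0=A3 v1=A4 downbeat P8
  -> R2 @ bar 5 tick 0 v(0, 1): G3/B3 M3 -> A3/A4 P8 similar
  -> R7 @ bar 5 tick 0 v(1,): B3->A4 leap 10st

(5, 0, R2, (0, 1))
(5, 0, R7, (1,))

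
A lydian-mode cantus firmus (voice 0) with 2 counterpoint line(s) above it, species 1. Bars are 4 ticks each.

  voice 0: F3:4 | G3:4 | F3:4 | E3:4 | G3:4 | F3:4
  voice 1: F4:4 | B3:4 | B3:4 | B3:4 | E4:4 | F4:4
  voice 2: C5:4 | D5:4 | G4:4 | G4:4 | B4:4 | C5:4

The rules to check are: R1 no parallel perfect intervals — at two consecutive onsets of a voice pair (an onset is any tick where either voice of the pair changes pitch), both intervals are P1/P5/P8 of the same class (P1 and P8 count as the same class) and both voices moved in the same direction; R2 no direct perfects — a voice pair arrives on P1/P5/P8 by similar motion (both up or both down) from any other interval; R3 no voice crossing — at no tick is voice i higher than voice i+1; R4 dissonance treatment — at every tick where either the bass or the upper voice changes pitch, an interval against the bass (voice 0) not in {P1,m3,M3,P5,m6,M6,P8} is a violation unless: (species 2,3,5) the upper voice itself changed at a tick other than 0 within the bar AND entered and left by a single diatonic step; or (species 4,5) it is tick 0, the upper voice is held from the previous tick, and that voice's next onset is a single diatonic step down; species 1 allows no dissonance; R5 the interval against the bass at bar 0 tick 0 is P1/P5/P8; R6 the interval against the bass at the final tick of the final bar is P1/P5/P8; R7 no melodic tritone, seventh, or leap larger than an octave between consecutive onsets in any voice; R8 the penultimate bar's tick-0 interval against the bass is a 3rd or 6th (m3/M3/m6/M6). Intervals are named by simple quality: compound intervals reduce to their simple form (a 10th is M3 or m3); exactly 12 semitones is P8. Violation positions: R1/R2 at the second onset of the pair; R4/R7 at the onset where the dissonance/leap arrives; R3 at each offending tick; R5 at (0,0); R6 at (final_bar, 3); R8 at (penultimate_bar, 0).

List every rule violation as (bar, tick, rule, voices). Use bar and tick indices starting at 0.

(1, 0, R1, (0, 2))
(1, 0, R7, (1,))
(2, 0, R4, (0, 1))
(2, 0, R4, (0, 2))
(4, 0, R2, (1, 2))
(5, 0, R1, (1, 2))

bar 0: v0=F3 v1=F4 v2=C5 downbeat P5
bar 1: v0=G3 v1=B3 v2=D5 downbeat P5
bar 2: v0=F3 v1=B3 v2=G4 downbeat M2
bar 3: v0=E3 v1=B3 v2=G4 downbeat m3
bar 4: v0=G3 v1=E4 v2=B4 downbeat M3
bar 5: v0=F3 v1=F4 v2=C5 downbeat P5
  -> R1 @ bar 1 tick 0 v(0, 2): F3/C5 P5 -> G3/D5 P5 similar
  -> R7 @ bar 1 tick 0 v(1,): F4->B3 leap 6st
  -> R4 @ bar 2 tick 0 v(0, 1): F3/B3 TT untreated
  -> R4 @ bar 2 tick 0 v(0, 2): F3/G4 M2 untreated
  -> R2 @ bar 4 tick 0 v(1, 2): B3/G4 m6 -> E4/B4 P5 similar
  -> R1 @ bar 5 tick 0 v(1, 2): E4/B4 P5 -> F4/C5 P5 similar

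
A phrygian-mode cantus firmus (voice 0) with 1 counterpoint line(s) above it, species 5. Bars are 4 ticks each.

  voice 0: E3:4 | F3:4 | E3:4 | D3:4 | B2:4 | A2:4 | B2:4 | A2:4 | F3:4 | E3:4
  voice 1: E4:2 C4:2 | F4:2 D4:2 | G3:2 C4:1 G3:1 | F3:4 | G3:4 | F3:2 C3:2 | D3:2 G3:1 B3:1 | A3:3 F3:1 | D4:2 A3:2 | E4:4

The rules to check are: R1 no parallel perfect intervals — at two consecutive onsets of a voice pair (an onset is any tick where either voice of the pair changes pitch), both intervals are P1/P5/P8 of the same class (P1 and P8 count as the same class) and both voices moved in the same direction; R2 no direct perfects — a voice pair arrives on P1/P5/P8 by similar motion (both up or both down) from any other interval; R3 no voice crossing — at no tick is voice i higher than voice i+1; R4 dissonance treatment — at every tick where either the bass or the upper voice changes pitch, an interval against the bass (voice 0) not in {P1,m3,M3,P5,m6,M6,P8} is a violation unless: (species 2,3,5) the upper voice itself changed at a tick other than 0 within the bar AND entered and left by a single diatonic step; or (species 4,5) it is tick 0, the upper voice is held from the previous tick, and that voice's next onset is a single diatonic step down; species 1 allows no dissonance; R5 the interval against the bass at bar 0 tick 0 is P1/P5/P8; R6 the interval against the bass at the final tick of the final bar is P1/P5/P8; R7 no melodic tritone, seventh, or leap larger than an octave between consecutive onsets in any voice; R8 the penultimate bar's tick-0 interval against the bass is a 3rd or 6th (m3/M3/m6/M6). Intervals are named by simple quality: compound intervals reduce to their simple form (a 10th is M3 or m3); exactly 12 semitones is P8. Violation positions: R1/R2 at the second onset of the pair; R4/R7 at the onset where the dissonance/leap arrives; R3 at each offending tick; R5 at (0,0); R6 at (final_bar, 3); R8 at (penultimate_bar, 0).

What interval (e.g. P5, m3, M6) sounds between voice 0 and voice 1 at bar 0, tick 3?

m6

voice 0=E3 voice 1=C4 -> m6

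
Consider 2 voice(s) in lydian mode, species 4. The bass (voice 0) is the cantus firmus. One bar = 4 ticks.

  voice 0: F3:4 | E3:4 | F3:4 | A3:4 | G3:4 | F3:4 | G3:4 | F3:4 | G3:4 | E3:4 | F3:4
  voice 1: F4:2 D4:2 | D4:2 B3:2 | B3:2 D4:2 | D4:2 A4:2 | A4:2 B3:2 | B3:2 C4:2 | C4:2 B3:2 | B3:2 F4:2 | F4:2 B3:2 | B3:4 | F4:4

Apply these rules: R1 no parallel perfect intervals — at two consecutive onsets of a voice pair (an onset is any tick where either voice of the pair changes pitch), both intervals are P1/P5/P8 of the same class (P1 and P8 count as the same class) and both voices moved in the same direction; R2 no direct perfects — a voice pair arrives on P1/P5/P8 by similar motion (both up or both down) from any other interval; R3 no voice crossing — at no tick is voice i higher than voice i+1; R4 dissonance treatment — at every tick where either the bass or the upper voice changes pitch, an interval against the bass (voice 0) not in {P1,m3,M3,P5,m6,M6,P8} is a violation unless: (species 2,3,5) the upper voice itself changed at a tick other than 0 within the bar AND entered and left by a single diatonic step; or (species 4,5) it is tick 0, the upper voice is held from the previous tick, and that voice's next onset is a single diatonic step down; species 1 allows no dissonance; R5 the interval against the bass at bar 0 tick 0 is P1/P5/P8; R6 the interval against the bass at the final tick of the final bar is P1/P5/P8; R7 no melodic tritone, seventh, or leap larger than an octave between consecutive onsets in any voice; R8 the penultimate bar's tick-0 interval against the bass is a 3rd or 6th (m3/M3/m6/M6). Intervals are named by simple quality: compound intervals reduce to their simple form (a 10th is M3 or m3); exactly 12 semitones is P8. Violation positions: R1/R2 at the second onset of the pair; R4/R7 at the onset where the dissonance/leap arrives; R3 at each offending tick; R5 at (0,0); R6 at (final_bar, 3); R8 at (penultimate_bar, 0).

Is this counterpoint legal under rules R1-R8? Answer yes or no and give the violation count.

bar 0: v0=F3 v1=F4 (P8)
bar 1: v0=E3 v1=D4 (m7)
bar 2: v0=F3 v1=B3 (TT)
bar 3: v0=A3 v1=D4 (P4)
bar 4: v0=G3 v1=A4 (M2)
bar 5: v0=F3 v1=B3 (TT)
bar 6: v0=G3 v1=C4 (P4)
bar 7: v0=F3 v1=B3 (TT)
bar 8: v0=G3 v1=F4 (m7)
bar 9: v0=E3 v1=B3 (P5)
bar 10: v0=F3 v1=F4 (P8)
  R4 @ bar1.0: E3/D4 m7 untreated
  R4 @ bar2.0: F3/B3 TT untreated
  R4 @ bar3.0: A3/D4 P4 untreated
  R4 @ bar4.0: G3/A4 M2 untreated
  R7 @ bar4.2: A4->B3 leap 10st
  R4 @ bar5.0: F3/B3 TT untreated
  R4 @ bar7.0: F3/B3 TT untreated
  R7 @ bar7.2: B3->F4 leap 6st
  R4 @ bar8.0: G3/F4 m7 untreated
  R7 @ bar8.2: F4->B3 leap 6st
  R8 @ bar9.0: penult P5 not 3rd/6th
  R2 @ bar10.0: E3/B3 P5 -> F3/F4 P8 similar
  R7 @ bar10.0: B3->F4 leap 6st

No (13 violations)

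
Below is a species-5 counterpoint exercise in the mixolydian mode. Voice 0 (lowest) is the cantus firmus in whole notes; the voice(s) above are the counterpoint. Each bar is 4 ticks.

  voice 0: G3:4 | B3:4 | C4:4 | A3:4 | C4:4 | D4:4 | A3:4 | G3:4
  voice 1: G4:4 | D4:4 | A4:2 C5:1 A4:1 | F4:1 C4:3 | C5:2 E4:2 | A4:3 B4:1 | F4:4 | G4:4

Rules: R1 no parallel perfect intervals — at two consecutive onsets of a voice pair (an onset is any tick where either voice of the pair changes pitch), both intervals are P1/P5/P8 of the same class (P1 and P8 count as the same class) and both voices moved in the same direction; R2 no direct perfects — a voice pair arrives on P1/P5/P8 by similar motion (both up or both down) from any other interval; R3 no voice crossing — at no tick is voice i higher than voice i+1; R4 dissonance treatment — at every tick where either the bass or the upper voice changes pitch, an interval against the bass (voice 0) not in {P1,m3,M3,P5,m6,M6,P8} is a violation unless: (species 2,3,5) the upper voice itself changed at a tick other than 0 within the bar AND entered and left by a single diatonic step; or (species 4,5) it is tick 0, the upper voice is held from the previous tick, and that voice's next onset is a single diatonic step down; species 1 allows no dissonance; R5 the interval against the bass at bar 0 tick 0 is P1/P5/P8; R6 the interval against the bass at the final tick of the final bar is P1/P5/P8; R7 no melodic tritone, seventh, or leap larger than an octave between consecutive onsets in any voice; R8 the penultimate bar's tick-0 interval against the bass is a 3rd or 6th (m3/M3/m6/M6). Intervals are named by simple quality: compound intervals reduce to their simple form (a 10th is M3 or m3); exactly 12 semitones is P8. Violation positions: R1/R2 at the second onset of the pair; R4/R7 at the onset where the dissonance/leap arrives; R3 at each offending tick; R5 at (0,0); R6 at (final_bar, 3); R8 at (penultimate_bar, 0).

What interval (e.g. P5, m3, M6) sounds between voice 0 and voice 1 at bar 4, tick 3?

voice 0=C4 voice 1=E4 -> M3

M3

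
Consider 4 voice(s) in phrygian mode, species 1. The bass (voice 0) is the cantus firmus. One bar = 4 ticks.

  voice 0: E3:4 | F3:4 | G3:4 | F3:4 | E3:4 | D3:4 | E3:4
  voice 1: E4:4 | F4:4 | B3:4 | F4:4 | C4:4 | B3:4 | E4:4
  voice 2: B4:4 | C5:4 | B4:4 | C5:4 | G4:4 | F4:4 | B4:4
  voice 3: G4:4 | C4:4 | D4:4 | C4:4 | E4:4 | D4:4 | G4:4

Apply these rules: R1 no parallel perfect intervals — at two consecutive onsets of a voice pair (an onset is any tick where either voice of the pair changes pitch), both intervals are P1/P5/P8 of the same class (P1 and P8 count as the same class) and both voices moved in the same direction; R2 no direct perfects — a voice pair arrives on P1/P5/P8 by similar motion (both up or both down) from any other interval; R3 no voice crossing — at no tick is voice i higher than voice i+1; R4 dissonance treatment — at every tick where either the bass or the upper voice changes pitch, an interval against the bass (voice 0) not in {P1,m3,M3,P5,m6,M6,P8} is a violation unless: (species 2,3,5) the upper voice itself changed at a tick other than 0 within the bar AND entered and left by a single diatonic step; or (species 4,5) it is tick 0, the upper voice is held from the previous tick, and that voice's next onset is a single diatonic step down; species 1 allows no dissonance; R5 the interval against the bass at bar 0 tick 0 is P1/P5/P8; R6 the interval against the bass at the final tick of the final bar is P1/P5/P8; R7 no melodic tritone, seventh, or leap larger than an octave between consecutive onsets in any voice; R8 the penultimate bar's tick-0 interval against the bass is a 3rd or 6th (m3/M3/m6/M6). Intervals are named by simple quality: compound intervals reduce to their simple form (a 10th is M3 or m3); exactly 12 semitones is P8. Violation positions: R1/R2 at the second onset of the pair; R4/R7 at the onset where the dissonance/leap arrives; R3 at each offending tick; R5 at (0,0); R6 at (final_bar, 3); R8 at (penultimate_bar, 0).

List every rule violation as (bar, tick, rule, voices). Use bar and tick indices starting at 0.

(0, 0, R3, (2, 3))
(0, 0, R5, (0, 3))
(0, 1, R3, (2, 3))
(0, 2, R3, (2, 3))
(0, 3, R3, (2, 3))
(1, 0, R1, (0, 1))
(1, 0, R1, (0, 2))
(1, 0, R1, (1, 2))
(1, 0, R3, (2, 3))
(1, 1, R3, (2, 3))
(1, 2, R3, (2, 3))
(1, 3, R3, (2, 3))
(2, 0, R1, (0, 3))
(2, 0, R2, (1, 2))
(2, 0, R3, (2, 3))
(2, 0, R7, (1,))
(2, 1, R3, (2, 3))
(2, 2, R3, (2, 3))
(2, 3, R3, (2, 3))
(3, 0, R1, (0, 3))
(3, 0, R2, (1, 2))
(3, 0, R3, (2, 3))
(3, 0, R7, (1,))
(3, 1, R3, (2, 3))
(3, 2, R3, (2, 3))
(3, 3, R3, (2, 3))
(4, 0, R1, (1, 2))
(4, 0, R3, (2, 3))
(4, 1, R3, (2, 3))
(4, 2, R3, (2, 3))
(4, 3, R3, (2, 3))
(5, 0, R1, (0, 3))
(5, 0, R3, (2, 3))
(5, 0, R8, (0, 3))
(5, 1, R3, (2, 3))
(5, 2, R3, (2, 3))
(5, 3, R3, (2, 3))
(6, 0, R2, (0, 1))
(6, 0, R2, (0, 2))
(6, 0, R2, (1, 2))
(6, 0, R3, (2, 3))
(6, 0, R7, (2,))
(6, 1, R3, (2, 3))
(6, 2, R3, (2, 3))
(6, 3, R3, (2, 3))
(6, 3, R6, (0, 3))

bar 0: v0=E3 v1=E4 v2=B4 v3=G4 downbeat m3
bar 1: v0=F3 v1=F4 v2=C5 v3=C4 downbeat P5
bar 2: v0=G3 v1=B3 v2=B4 v3=D4 downbeat P5
bar 3: v0=F3 v1=F4 v2=C5 v3=C4 downbeat P5
bar 4: v0=E3 v1=C4 v2=G4 v3=E4 downbeat P8
bar 5: v0=D3 v1=B3 v2=F4 v3=D4 downbeat P8
bar 6: v0=E3 v1=E4 v2=B4 v3=G4 downbeat m3
  -> R3 @ bar 0 tick 0 v(2, 3): B4 above G4
  -> R5 @ bar 0 tick 0 v(0, 3): opens on m3
  -> R3 @ bar 0 tick 1 v(2, 3): B4 above G4
  -> R3 @ bar 0 tick 2 v(2, 3): B4 above G4
  -> R3 @ bar 0 tick 3 v(2, 3): B4 above G4
  -> R1 @ bar 1 tick 0 v(0, 1): E3/E4 P8 -> F3/F4 P8 similar
  -> R1 @ bar 1 tick 0 v(0, 2): E3/B4 P5 -> F3/C5 P5 similar
  -> R1 @ bar 1 tick 0 v(1, 2): E4/B4 P5 -> F4/C5 P5 similar
  -> R3 @ bar 1 tick 0 v(2, 3): C5 above C4
  -> R3 @ bar 1 tick 1 v(2, 3): C5 above C4
  -> R3 @ bar 1 tick 2 v(2, 3): C5 above C4
  -> R3 @ bar 1 tick 3 v(2, 3): C5 above C4
  -> R1 @ bar 2 tick 0 v(0, 3): F3/C4 P5 -> G3/D4 P5 similar
  -> R2 @ bar 2 tick 0 v(1, 2): F4/C5 P5 -> B3/B4 P8 similar
  -> R3 @ bar 2 tick 0 v(2, 3): B4 above D4
  -> R7 @ bar 2 tick 0 v(1,): F4->B3 leap 6st
  -> R3 @ bar 2 tick 1 v(2, 3): B4 above D4
  -> R3 @ bar 2 tick 2 v(2, 3): B4 above D4
  -> R3 @ bar 2 tick 3 v(2, 3): B4 above D4
  -> R1 @ bar 3 tick 0 v(0, 3): G3/D4 P5 -> F3/C4 P5 similar
  -> R2 @ bar 3 tick 0 v(1, 2): B3/B4 P8 -> F4/C5 P5 similar
  -> R3 @ bar 3 tick 0 v(2, 3): C5 above C4
  -> R7 @ bar 3 tick 0 v(1,): B3->F4 leap 6st
  -> R3 @ bar 3 tick 1 v(2, 3): C5 above C4
  -> R3 @ bar 3 tick 2 v(2, 3): C5 above C4
  -> R3 @ bar 3 tick 3 v(2, 3): C5 above C4
  -> R1 @ bar 4 tick 0 v(1, 2): F4/C5 P5 -> C4/G4 P5 similar
  -> R3 @ bar 4 tick 0 v(2, 3): G4 above E4
  -> R3 @ bar 4 tick 1 v(2, 3): G4 above E4
  -> R3 @ bar 4 tick 2 v(2, 3): G4 above E4
  -> R3 @ bar 4 tick 3 v(2, 3): G4 above E4
  -> R1 @ bar 5 tick 0 v(0, 3): E3/E4 P8 -> D3/D4 P8 similar
  -> R3 @ bar 5 tick 0 v(2, 3): F4 above D4
  -> R8 @ bar 5 tick 0 v(0, 3): penult P8 not 3rd/6th
  -> R3 @ bar 5 tick 1 v(2, 3): F4 above D4
  -> R3 @ bar 5 tick 2 v(2, 3): F4 above D4
  -> R3 @ bar 5 tick 3 v(2, 3): F4 above D4
  -> R2 @ bar 6 tick 0 v(0, 1): D3/B3 M6 -> E3/E4 P8 similar
  -> R2 @ bar 6 tick 0 v(0, 2): D3/F4 m3 -> E3/B4 P5 similar
  -> R2 @ bar 6 tick 0 v(1, 2): B3/F4 TT -> E4/B4 P5 similar
  -> R3 @ bar 6 tick 0 v(2, 3): B4 above G4
  -> R7 @ bar 6 tick 0 v(2,): F4->B4 leap 6st
  -> R3 @ bar 6 tick 1 v(2, 3): B4 above G4
  -> R3 @ bar 6 tick 2 v(2, 3): B4 above G4
  -> R3 @ bar 6 tick 3 v(2, 3): B4 above G4
  -> R6 @ bar 6 tick 3 v(0, 3): closes on m3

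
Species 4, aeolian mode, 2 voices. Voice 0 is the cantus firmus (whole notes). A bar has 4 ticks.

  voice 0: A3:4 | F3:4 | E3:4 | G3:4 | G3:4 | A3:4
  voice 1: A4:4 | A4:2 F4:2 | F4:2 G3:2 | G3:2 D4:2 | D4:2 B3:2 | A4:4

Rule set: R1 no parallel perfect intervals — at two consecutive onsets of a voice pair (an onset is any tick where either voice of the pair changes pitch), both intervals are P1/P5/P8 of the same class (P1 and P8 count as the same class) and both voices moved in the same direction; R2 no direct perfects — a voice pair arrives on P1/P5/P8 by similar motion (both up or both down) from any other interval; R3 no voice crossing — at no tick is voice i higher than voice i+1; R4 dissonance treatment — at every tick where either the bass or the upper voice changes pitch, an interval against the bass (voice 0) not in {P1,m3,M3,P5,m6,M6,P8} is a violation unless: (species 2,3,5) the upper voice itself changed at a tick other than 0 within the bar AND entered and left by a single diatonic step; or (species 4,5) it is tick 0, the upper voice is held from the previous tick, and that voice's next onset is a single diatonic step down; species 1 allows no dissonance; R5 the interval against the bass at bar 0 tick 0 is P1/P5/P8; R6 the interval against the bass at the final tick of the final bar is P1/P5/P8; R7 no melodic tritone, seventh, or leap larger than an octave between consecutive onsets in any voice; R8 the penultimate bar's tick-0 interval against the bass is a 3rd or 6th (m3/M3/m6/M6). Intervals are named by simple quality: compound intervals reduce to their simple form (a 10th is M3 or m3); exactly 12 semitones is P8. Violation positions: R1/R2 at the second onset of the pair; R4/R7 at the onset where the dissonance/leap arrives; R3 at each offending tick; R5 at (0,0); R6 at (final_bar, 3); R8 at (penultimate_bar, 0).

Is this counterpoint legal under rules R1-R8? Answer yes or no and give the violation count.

bar 0: v0=A3 v1=A4 (P8)
bar 1: v0=F3 v1=A4 (M3)
bar 2: v0=E3 v1=F4 (m2)
bar 3: v0=G3 v1=G3 (P1)
bar 4: v0=G3 v1=D4 (P5)
bar 5: v0=A3 v1=A4 (P8)
  R4 @ bar2.0: E3/F4 m2 untreated
  R7 @ bar2.2: F4->G3 leap 10st
  R8 @ bar4.0: penult P5 not 3rd/6th
  R2 @ bar5.0: G3/B3 M3 -> A3/A4 P8 similar
  R7 @ bar5.0: B3->A4 leap 10st

No (5 violations)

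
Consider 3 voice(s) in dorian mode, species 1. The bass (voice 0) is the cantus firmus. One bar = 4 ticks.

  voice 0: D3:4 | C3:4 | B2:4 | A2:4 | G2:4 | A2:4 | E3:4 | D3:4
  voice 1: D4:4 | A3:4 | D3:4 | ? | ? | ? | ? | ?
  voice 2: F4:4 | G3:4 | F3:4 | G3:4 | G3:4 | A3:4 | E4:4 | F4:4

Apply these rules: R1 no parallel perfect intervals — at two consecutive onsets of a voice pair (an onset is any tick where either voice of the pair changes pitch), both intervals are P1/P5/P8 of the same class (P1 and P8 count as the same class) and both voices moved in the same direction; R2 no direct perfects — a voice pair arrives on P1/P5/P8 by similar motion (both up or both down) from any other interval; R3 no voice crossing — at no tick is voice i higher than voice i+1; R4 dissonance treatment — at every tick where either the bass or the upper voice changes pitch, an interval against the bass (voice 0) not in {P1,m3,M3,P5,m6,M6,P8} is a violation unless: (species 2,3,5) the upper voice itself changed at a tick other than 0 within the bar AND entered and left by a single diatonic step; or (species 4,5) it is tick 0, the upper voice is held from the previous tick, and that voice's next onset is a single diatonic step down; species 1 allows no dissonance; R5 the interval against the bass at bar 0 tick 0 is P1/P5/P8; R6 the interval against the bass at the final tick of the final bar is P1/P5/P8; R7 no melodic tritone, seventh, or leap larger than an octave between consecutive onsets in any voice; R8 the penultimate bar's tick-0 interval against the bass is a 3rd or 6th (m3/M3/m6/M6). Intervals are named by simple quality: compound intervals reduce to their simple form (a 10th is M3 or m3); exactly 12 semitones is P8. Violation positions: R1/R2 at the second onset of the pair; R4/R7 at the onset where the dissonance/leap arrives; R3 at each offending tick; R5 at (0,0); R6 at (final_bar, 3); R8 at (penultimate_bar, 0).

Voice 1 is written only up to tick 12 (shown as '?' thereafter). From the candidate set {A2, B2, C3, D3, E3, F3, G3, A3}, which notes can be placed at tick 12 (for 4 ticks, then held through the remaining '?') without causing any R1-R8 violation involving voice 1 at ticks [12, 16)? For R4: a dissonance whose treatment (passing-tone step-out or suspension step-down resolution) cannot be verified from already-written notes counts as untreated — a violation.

A2: violates R2
B2: violates R4
C3: legal
D3: violates R4
E3: legal
F3: legal
G3: violates R2,R4
A3: violates R3

{C3, E3, F3}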